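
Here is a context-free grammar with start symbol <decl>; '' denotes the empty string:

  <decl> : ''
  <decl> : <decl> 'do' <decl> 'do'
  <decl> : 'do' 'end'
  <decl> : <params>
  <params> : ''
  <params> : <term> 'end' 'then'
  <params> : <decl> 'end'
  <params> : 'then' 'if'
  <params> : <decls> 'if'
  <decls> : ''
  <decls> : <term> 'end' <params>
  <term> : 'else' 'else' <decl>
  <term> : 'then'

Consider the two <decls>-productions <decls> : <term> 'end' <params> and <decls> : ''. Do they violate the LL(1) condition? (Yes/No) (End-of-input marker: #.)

FIRST(<term> 'end' <params>) = { 'else', 'then' } and FIRST('') = { '' }.
The second is nullable but FOLLOW(<decls>) = { 'if' } is disjoint from FIRST of the first.

No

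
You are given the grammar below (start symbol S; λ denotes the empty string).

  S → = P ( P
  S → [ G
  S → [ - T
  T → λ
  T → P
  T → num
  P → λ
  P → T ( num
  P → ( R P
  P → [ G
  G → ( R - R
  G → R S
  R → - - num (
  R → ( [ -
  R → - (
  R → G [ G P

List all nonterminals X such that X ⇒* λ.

{ P, T }

Directly nullable (have an λ-production): T, P.
No other nonterminal has a production whose RHS symbols are all nullable.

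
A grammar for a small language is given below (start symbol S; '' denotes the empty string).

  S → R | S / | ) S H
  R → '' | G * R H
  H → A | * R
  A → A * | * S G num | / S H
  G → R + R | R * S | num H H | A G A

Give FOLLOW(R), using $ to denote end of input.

In S → R: R is at the end, add FOLLOW(S) = { $, *, +, /, num }.
In R → G * R H: add FIRST(H) = { *, / }.
In H → * R: R is at the end, add FOLLOW(H) = { $, *, +, /, num }.
In G → R + R: add FIRST(+ R) = { + }.
In G → R + R: R is at the end, add FOLLOW(G) = { *, /, num }.
In G → R * S: add FIRST(* S) = { * }.
Union: FOLLOW(R) = { $, *, +, /, num }.

{ $, *, +, /, num }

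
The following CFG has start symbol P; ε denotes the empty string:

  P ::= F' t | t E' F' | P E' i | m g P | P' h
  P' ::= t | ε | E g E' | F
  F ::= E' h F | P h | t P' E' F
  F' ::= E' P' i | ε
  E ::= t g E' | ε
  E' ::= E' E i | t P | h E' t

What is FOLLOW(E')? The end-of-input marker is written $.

In P ::= t E' F': add FIRST(F')\{ε} = { h, t }.
  Since F' is nullable, also add FOLLOW(P) = { $, g, h, i, m, t }.
In P ::= P E' i: add FIRST(i) = { i }.
In P' ::= E g E': E' is at the end, add FOLLOW(P') = { h, i, t }.
In F ::= E' h F: add FIRST(h F) = { h }.
In F ::= t P' E' F: add FIRST(F) = { g, h, m, t }.
In F' ::= E' P' i: add FIRST(P' i) = { g, h, i, m, t }.
In E ::= t g E': E' is at the end, add FOLLOW(E) = { g, i }.
In E' ::= E' E i: add FIRST(E i) = { i, t }.
In E' ::= h E' t: add FIRST(t) = { t }.
Union: FOLLOW(E') = { $, g, h, i, m, t }.

{ $, g, h, i, m, t }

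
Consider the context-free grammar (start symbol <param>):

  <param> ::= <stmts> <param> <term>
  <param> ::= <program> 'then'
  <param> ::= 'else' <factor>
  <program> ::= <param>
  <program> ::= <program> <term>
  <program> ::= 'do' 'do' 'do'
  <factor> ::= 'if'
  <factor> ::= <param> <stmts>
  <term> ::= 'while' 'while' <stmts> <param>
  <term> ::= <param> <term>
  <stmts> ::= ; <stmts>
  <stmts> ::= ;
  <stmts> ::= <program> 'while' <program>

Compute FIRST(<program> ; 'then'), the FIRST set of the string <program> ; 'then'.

Add FIRST(<program>) = { 'do', 'else', ; }; <program> is not nullable, stop.

{ 'do', 'else', ; }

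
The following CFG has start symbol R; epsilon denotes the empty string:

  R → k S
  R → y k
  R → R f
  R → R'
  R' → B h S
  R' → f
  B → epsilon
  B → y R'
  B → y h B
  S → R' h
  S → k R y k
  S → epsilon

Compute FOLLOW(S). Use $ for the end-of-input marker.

{ $, f, h, y }

In R → k S: S is at the end, add FOLLOW(R) = { $, f, y }.
In R' → B h S: S is at the end, add FOLLOW(R') = { $, f, h, y }.
Union: FOLLOW(S) = { $, f, h, y }.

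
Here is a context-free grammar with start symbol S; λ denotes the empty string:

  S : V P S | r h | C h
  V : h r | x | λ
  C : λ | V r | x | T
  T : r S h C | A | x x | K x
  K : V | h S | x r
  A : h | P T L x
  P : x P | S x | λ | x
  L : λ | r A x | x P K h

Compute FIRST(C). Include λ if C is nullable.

C : λ contributes λ.
From C : V r: V nullable, take FIRST(V) ∪ {r} = { h, r, x }.
C : x contributes {x}.
From C : T: add FIRST(T) = { h, r, x }.
Union: FIRST(C) = { h, r, x, λ }.

{ h, r, x, λ }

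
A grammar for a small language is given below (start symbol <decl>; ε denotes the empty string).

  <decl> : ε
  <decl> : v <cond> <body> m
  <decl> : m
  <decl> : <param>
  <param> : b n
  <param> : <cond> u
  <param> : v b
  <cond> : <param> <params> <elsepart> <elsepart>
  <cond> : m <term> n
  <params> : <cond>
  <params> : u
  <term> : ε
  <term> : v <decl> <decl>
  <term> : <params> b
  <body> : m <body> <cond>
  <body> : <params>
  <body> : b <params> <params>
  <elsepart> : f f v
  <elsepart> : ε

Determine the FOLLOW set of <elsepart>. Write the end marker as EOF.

{ b, f, m, u, v }

In <cond> : <param> <params> <elsepart> <elsepart>: add FIRST(<elsepart>)\{ε} = { f }.
  Since <elsepart> is nullable, also add FOLLOW(<cond>) = { b, f, m, u, v }.
In <cond> : <param> <params> <elsepart> <elsepart>: <elsepart> is at the end, add FOLLOW(<cond>) = { b, f, m, u, v }.
Union: FOLLOW(<elsepart>) = { b, f, m, u, v }.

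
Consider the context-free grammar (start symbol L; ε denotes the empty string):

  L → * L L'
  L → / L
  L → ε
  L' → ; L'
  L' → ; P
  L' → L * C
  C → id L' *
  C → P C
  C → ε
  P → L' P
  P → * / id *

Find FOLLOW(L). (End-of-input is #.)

L is the start symbol, so # ∈ FOLLOW(L).
In L → * L L': add FIRST(L') = { *, /, ; }.
In L → / L: L is at the end, add FOLLOW(L) = { #, *, /, ; }.
In L' → L * C: add FIRST(* C) = { * }.
Union: FOLLOW(L) = { #, *, /, ; }.

{ #, *, /, ; }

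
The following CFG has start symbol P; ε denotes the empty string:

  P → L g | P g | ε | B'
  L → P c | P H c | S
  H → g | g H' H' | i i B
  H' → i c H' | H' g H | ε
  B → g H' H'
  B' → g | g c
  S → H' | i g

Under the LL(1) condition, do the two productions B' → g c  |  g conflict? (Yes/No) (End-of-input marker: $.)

Yes

FIRST(g c) = { g } and FIRST(g) = { g }.
Both contain g, so the two alternatives are not disjoint — LL(1) conflict.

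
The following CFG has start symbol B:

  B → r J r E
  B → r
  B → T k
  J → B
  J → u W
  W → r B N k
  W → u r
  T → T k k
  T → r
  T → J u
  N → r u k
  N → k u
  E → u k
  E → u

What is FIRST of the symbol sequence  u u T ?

u is a terminal; add {u} and stop.

{ u }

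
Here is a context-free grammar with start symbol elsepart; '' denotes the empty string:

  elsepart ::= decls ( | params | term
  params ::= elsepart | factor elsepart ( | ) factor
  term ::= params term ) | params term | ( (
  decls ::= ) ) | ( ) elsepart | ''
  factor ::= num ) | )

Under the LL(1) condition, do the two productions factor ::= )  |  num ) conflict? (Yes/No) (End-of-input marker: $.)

No

FIRST()) = { ) } and FIRST(num )) = { num }.
The FIRST sets are disjoint and neither alternative is nullable — no conflict.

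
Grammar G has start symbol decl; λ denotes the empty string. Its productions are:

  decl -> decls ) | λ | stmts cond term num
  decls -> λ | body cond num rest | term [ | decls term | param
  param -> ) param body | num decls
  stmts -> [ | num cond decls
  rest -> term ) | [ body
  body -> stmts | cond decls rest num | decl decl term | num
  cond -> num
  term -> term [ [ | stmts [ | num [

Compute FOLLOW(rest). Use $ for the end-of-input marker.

{ ), [, num }

In decls -> body cond num rest: rest is at the end, add FOLLOW(decls) = { ), [, num }.
In body -> cond decls rest num: add FIRST(num) = { num }.
Union: FOLLOW(rest) = { ), [, num }.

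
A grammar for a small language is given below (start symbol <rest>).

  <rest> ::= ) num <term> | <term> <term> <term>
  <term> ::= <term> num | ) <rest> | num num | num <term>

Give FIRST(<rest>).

{ ), num }

<rest> ::= ) num <term> contributes {)}.
From <rest> ::= <term> <term> <term>: add FIRST(<term>) = { ), num }.
Union: FIRST(<rest>) = { ), num }.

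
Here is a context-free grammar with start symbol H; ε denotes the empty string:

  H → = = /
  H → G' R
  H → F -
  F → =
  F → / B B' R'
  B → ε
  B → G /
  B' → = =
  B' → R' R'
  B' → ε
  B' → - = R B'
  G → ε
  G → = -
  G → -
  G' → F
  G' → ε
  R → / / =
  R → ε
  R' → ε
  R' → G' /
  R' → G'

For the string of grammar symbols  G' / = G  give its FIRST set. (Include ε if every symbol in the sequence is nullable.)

{ /, = }

Add FIRST(G')\{ε} = { /, = }; G' is nullable, continue.
/ is a terminal; add {/} and stop.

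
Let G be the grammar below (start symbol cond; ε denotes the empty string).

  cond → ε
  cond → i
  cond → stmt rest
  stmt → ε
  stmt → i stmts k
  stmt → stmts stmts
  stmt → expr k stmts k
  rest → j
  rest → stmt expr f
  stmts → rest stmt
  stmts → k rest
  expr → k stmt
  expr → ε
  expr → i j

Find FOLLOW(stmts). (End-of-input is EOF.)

In stmt → i stmts k: add FIRST(k) = { k }.
In stmt → stmts stmts: add FIRST(stmts) = { f, i, j, k }.
In stmt → stmts stmts: stmts is at the end, add FOLLOW(stmt) = { f, i, j, k }.
In stmt → expr k stmts k: add FIRST(k) = { k }.
Union: FOLLOW(stmts) = { f, i, j, k }.

{ f, i, j, k }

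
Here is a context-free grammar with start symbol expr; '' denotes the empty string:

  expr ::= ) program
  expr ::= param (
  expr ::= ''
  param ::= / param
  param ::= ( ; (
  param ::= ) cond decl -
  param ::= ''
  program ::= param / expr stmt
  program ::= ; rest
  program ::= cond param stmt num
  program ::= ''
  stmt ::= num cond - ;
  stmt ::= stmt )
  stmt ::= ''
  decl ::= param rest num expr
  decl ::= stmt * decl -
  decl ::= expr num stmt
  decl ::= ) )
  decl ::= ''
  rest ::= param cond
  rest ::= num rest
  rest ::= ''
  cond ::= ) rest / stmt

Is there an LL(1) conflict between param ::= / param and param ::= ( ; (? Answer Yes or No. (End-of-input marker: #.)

No

FIRST(/ param) = { / } and FIRST(( ; () = { ( }.
The FIRST sets are disjoint and neither alternative is nullable — no conflict.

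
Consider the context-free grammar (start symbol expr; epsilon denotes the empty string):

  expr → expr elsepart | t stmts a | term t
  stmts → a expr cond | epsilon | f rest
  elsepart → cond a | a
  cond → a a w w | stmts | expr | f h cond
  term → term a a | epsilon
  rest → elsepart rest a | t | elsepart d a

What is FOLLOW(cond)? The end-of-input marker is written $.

{ a }

In stmts → a expr cond: cond is at the end, add FOLLOW(stmts) = { a }.
In elsepart → cond a: add FIRST(a) = { a }.
In cond → f h cond: cond is at the end, add FOLLOW(cond) = { a }.
Union: FOLLOW(cond) = { a }.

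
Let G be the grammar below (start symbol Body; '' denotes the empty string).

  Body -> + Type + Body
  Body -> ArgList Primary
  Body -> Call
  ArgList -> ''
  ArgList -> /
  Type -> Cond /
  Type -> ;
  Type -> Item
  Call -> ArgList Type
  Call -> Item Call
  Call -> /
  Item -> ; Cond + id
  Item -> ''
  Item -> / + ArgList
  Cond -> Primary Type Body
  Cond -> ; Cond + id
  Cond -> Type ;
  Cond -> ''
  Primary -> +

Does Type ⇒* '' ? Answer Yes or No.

Yes

Type -> Item and each of Item is nullable, so Type ⇒* ''.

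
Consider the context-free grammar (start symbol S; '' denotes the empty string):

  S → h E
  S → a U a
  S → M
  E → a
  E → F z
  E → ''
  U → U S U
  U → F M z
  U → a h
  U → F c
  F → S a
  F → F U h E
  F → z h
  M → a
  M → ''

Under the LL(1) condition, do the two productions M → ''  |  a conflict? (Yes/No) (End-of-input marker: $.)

FIRST('') = { '' } and FIRST(a) = { a }.
The first alternative is nullable and FOLLOW(M) = { $, a, h, z } shares a with FIRST of the second — conflict.

Yes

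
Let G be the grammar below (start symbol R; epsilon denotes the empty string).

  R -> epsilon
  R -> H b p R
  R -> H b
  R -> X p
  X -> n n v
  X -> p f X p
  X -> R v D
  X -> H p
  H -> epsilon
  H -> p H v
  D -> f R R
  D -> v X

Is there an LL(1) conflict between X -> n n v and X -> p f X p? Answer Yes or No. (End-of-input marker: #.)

FIRST(n n v) = { n } and FIRST(p f X p) = { p }.
The FIRST sets are disjoint and neither alternative is nullable — no conflict.

No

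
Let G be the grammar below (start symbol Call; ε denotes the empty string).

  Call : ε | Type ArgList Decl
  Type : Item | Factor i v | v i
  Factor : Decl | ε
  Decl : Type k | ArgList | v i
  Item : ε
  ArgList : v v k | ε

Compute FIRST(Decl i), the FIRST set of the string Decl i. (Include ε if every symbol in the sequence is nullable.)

Add FIRST(Decl)\{ε} = { i, k, v }; Decl is nullable, continue.
i is a terminal; add {i} and stop.

{ i, k, v }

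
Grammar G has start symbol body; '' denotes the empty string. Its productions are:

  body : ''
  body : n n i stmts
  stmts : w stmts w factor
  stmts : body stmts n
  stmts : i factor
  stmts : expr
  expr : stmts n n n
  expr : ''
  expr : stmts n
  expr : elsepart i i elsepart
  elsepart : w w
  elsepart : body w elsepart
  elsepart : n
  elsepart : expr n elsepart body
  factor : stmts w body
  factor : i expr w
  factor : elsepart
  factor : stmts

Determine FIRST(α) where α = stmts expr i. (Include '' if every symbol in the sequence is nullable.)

{ i, n, w }

Add FIRST(stmts)\{''} = { i, n, w }; stmts is nullable, continue.
Add FIRST(expr)\{''} = { i, n, w }; expr is nullable, continue.
i is a terminal; add {i} and stop.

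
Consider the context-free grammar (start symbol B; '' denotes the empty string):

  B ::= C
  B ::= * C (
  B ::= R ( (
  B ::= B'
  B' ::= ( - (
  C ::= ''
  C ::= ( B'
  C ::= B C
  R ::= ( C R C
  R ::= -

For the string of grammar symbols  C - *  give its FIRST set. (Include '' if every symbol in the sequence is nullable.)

{ (, *, - }

Add FIRST(C)\{''} = { (, *, - }; C is nullable, continue.
- is a terminal; add {-} and stop.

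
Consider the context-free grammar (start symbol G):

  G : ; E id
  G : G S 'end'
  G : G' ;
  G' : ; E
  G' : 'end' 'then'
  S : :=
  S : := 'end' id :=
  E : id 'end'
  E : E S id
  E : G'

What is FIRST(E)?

{ 'end', ;, id }

E : id 'end' contributes {id}.
From E : E S id: add FIRST(E) = { 'end', ;, id }.
From E : G': add FIRST(G') = { 'end', ; }.
Union: FIRST(E) = { 'end', ;, id }.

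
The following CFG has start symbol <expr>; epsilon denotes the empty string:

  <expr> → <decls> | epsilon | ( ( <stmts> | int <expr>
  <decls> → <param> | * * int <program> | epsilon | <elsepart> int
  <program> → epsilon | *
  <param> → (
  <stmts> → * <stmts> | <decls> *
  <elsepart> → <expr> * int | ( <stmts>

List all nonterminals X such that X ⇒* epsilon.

{ <decls>, <expr>, <program> }

Directly nullable (have an epsilon-production): <expr>, <decls>, <program>.
No other nonterminal has a production whose RHS symbols are all nullable.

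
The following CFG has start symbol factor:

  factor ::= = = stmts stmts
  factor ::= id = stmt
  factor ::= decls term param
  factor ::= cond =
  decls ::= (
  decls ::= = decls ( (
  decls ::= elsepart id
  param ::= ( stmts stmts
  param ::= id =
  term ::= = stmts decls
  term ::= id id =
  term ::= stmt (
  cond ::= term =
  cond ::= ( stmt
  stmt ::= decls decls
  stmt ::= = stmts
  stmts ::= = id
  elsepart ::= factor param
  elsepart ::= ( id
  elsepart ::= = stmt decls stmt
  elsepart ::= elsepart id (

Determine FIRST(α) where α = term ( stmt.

{ (, =, id }

Add FIRST(term) = { (, =, id }; term is not nullable, stop.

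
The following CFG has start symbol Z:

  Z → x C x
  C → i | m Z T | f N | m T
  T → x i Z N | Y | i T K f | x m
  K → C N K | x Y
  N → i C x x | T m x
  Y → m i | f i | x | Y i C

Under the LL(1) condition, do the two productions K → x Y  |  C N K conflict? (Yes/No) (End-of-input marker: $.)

No

FIRST(x Y) = { x } and FIRST(C N K) = { f, i, m }.
The FIRST sets are disjoint and neither alternative is nullable — no conflict.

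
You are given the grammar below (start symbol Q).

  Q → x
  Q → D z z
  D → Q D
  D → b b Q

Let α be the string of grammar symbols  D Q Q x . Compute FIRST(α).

{ b, x }

Add FIRST(D) = { b, x }; D is not nullable, stop.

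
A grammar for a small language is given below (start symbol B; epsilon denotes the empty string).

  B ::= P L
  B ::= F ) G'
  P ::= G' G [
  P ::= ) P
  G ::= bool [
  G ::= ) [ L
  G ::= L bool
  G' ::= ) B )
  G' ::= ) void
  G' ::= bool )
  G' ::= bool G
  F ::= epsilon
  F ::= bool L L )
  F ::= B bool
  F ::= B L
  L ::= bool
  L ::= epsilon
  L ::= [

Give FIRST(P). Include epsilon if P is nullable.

{ ), bool }

From P ::= G' G [: add FIRST(G') = { ), bool }.
P ::= ) P contributes {)}.
Union: FIRST(P) = { ), bool }.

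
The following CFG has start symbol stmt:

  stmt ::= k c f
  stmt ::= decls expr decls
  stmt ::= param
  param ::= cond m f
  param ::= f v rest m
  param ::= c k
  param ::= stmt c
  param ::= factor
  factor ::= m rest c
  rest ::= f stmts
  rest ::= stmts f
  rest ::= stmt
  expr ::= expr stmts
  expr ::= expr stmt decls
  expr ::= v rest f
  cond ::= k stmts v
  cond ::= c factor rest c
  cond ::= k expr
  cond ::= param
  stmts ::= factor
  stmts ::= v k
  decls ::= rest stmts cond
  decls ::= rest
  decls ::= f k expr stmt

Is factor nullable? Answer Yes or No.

No nonterminal in this grammar is nullable.
No production of factor has an RHS whose symbols are all nullable, so factor is not nullable.

No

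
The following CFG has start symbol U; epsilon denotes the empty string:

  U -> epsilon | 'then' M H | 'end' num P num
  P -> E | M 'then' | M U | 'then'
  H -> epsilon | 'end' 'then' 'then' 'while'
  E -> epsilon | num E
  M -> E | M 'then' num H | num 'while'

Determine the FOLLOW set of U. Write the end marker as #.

U is the start symbol, so # ∈ FOLLOW(U).
In P -> M U: U is at the end, add FOLLOW(P) = { num }.
Union: FOLLOW(U) = { #, num }.

{ #, num }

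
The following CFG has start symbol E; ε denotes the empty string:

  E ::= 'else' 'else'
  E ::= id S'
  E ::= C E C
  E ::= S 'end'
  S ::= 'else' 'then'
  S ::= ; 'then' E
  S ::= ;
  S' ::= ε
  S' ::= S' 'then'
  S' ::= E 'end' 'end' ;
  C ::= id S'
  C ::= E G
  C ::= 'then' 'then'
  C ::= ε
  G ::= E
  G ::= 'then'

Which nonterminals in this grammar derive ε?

Directly nullable (have an ε-production): S', C.
No other nonterminal has a production whose RHS symbols are all nullable.

{ C, S' }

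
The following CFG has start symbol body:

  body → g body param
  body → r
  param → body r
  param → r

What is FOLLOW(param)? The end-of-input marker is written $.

In body → g body param: param is at the end, add FOLLOW(body) = { $, g, r }.
Union: FOLLOW(param) = { $, g, r }.

{ $, g, r }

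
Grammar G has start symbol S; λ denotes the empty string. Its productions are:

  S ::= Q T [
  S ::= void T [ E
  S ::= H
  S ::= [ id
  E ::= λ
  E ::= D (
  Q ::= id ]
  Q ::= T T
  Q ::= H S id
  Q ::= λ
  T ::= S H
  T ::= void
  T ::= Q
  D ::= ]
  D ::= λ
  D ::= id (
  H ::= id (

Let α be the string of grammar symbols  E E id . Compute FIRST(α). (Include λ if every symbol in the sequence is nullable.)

Add FIRST(E)\{λ} = { (, ], id }; E is nullable, continue.
Add FIRST(E)\{λ} = { (, ], id }; E is nullable, continue.
id is a terminal; add {id} and stop.

{ (, ], id }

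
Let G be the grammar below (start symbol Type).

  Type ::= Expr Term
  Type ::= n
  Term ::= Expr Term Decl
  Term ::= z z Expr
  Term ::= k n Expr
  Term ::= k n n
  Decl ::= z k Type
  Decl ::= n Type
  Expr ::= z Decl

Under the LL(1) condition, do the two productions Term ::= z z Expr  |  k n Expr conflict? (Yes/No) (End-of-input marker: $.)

FIRST(z z Expr) = { z } and FIRST(k n Expr) = { k }.
The FIRST sets are disjoint and neither alternative is nullable — no conflict.

No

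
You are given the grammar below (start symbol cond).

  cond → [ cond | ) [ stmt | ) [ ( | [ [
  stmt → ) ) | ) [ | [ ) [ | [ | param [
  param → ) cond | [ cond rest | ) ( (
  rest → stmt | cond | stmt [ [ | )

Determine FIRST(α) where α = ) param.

{ ) }

) is a terminal; add {)} and stop.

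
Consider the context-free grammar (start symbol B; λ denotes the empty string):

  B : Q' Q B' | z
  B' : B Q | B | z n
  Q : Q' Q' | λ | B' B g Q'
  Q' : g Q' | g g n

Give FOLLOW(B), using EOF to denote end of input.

B is the start symbol, so EOF ∈ FOLLOW(B).
In B' : B Q: add FIRST(Q)\{λ} = { g, z }.
  Since Q is nullable, also add FOLLOW(B') = { EOF, g, z }.
In B' : B: B is at the end, add FOLLOW(B') = { EOF, g, z }.
In Q : B' B g Q': add FIRST(g Q') = { g }.
Union: FOLLOW(B) = { EOF, g, z }.

{ EOF, g, z }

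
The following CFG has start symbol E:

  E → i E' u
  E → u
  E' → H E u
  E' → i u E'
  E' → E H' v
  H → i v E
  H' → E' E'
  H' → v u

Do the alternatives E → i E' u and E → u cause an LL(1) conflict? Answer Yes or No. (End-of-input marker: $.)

FIRST(i E' u) = { i } and FIRST(u) = { u }.
The FIRST sets are disjoint and neither alternative is nullable — no conflict.

No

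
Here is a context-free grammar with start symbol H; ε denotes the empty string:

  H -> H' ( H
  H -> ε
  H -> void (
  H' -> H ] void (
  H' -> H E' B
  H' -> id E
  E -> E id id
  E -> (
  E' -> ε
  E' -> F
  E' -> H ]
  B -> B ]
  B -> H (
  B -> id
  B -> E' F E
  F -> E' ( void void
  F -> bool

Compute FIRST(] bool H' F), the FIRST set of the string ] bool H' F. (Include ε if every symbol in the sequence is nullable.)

{ ] }

] is a terminal; add {]} and stop.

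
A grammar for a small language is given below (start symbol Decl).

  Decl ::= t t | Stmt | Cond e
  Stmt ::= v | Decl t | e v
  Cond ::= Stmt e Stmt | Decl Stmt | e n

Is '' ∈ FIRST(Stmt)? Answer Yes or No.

No nonterminal in this grammar is nullable.
No production of Stmt has an RHS whose symbols are all nullable, so Stmt is not nullable.

No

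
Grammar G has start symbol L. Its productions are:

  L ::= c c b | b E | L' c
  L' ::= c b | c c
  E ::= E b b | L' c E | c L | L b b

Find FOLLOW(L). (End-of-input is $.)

L is the start symbol, so $ ∈ FOLLOW(L).
In E ::= c L: L is at the end, add FOLLOW(E) = { $, b }.
In E ::= L b b: add FIRST(b b) = { b }.
Union: FOLLOW(L) = { $, b }.

{ $, b }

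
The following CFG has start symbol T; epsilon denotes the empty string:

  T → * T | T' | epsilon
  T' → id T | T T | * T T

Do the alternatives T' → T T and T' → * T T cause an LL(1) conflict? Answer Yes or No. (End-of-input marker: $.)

FIRST(T T) = { *, id, epsilon } and FIRST(* T T) = { * }.
Both contain *, so the two alternatives are not disjoint — LL(1) conflict.

Yes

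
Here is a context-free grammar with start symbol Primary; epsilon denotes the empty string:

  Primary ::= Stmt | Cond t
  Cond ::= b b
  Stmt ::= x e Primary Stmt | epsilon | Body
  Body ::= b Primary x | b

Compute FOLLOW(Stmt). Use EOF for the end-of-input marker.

{ EOF, b, x }

In Primary ::= Stmt: Stmt is at the end, add FOLLOW(Primary) = { EOF, b, x }.
In Stmt ::= x e Primary Stmt: Stmt is at the end, add FOLLOW(Stmt) = { EOF, b, x }.
Union: FOLLOW(Stmt) = { EOF, b, x }.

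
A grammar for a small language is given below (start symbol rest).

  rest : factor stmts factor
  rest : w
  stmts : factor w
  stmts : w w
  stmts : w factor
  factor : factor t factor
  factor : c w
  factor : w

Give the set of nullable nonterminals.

{ } (none)

No nonterminal has an empty production or an RHS whose symbols are all nullable.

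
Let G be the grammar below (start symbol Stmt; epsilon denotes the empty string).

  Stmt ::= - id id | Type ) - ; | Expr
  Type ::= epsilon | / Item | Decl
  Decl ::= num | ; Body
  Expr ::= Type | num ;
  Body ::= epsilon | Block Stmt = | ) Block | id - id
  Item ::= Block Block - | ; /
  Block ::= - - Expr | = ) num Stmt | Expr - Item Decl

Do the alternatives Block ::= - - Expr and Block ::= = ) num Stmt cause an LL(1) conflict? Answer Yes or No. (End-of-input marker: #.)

FIRST(- - Expr) = { - } and FIRST(= ) num Stmt) = { = }.
The FIRST sets are disjoint and neither alternative is nullable — no conflict.

No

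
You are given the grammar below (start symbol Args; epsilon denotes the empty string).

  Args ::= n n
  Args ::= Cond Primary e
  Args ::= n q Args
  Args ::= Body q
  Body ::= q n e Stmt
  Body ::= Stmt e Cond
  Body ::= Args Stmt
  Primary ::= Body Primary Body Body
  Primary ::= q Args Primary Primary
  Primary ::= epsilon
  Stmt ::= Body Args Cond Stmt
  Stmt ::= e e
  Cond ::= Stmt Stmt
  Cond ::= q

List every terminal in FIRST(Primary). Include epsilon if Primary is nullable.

{ e, n, q, epsilon }

From Primary ::= Body Primary Body Body: add FIRST(Body) = { e, n, q }.
Primary ::= q Args Primary Primary contributes {q}.
Primary ::= epsilon contributes epsilon.
Union: FIRST(Primary) = { e, n, q, epsilon }.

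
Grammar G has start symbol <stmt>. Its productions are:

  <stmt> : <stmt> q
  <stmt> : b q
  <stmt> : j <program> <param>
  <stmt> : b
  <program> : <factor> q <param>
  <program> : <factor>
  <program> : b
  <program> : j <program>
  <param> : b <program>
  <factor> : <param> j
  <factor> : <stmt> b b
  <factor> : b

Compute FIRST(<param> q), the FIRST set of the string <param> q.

{ b }

Add FIRST(<param>) = { b }; <param> is not nullable, stop.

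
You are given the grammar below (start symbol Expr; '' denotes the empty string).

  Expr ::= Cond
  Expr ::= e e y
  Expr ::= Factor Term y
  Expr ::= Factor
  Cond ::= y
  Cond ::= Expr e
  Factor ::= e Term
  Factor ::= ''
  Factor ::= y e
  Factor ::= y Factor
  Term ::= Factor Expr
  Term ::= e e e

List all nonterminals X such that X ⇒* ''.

Directly nullable (have an ''-production): Factor.
Term ::= Factor Expr with every symbol nullable, so Term is nullable.
Expr ::= Factor with every symbol nullable, so Expr is nullable.
No other nonterminal has a production whose RHS symbols are all nullable.

{ Expr, Factor, Term }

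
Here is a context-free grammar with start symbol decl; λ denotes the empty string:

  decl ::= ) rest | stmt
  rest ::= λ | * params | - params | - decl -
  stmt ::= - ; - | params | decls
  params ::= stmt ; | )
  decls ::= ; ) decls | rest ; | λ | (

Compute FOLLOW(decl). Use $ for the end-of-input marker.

decl is the start symbol, so $ ∈ FOLLOW(decl).
In rest ::= - decl -: add FIRST(-) = { - }.
Union: FOLLOW(decl) = { $, - }.

{ $, - }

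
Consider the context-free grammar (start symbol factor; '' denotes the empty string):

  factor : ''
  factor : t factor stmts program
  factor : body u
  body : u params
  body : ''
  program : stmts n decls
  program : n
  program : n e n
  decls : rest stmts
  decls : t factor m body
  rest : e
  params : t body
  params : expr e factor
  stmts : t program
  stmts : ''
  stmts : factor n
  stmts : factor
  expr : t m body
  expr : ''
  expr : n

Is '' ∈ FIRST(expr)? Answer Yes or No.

Yes

expr has an ''-production, so expr ⇒ ''.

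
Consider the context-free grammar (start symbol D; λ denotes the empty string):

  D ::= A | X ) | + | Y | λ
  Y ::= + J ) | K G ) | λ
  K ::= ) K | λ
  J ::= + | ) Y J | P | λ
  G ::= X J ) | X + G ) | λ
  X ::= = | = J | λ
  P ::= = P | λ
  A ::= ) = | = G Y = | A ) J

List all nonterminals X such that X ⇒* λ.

Directly nullable (have an λ-production): D, Y, K, J, G, X, P.
No other nonterminal has a production whose RHS symbols are all nullable.

{ D, G, J, K, P, X, Y }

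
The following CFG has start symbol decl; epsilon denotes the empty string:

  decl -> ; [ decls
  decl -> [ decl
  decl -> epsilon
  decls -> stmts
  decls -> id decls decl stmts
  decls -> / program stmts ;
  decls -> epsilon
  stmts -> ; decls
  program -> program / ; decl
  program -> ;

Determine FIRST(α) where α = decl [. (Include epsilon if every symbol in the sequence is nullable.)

Add FIRST(decl)\{epsilon} = { ;, [ }; decl is nullable, continue.
[ is a terminal; add {[} and stop.

{ ;, [ }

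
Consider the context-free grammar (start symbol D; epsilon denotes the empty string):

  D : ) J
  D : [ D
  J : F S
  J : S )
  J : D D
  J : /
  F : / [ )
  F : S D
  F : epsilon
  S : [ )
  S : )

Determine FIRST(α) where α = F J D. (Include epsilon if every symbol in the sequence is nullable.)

Add FIRST(F)\{epsilon} = { ), /, [ }; F is nullable, continue.
Add FIRST(J) = { ), /, [ }; J is not nullable, stop.

{ ), /, [ }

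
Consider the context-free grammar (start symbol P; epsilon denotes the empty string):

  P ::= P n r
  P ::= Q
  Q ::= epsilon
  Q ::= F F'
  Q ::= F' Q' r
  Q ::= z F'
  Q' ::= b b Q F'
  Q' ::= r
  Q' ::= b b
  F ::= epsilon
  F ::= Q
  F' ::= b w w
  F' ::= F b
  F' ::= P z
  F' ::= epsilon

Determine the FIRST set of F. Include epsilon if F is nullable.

{ b, n, r, z, epsilon }

F ::= epsilon contributes epsilon.
From F ::= Q: add FIRST(Q) = { b, n, r, z, epsilon } (including epsilon since Q is nullable).
Union: FIRST(F) = { b, n, r, z, epsilon }.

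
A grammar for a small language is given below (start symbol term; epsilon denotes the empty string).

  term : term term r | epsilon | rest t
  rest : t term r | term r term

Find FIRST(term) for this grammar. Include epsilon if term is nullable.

{ r, t, epsilon }

From term : term term r: term, term nullable, take FIRST(term) ∪ FIRST(term) ∪ {r} = { r, t }.
term : epsilon contributes epsilon.
From term : rest t: add FIRST(rest) = { r, t }.
Union: FIRST(term) = { r, t, epsilon }.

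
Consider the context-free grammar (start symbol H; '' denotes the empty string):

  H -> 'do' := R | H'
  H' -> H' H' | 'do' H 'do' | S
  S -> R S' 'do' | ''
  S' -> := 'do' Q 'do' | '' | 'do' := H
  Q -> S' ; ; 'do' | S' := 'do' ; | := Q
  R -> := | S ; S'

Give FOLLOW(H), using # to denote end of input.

{ #, 'do', :=, ; }

H is the start symbol, so # ∈ FOLLOW(H).
In H' -> 'do' H 'do': add FIRST('do') = { 'do' }.
In S' -> 'do' := H: H is at the end, add FOLLOW(S') = { #, 'do', :=, ; }.
Union: FOLLOW(H) = { #, 'do', :=, ; }.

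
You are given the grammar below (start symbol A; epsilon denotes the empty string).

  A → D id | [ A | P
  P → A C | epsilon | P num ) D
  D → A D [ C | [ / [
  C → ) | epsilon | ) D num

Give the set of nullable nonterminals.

{ A, C, P }

Directly nullable (have an epsilon-production): P, C.
A → P with every symbol nullable, so A is nullable.
No other nonterminal has a production whose RHS symbols are all nullable.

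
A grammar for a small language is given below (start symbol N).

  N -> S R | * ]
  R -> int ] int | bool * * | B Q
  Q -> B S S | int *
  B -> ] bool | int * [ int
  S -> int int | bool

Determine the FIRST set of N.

From N -> S R: add FIRST(S) = { bool, int }.
N -> * ] contributes {*}.
Union: FIRST(N) = { *, bool, int }.

{ *, bool, int }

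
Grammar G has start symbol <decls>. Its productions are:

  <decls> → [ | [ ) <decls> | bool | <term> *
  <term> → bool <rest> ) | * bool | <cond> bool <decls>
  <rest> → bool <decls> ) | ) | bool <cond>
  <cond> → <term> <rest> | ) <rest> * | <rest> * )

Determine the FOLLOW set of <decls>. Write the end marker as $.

{ $, ), *, bool }

<decls> is the start symbol, so $ ∈ FOLLOW(<decls>).
In <decls> → [ ) <decls>: <decls> is at the end, add FOLLOW(<decls>) = { $, ), *, bool }.
In <term> → <cond> bool <decls>: <decls> is at the end, add FOLLOW(<term>) = { ), *, bool }.
In <rest> → bool <decls> ): add FIRST()) = { ) }.
Union: FOLLOW(<decls>) = { $, ), *, bool }.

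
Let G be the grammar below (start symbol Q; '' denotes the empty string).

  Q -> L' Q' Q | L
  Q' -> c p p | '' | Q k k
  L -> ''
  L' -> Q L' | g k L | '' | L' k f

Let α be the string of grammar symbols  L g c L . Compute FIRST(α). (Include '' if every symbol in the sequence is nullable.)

Add FIRST(L)\{''} = {  }; L is nullable, continue.
g is a terminal; add {g} and stop.

{ g }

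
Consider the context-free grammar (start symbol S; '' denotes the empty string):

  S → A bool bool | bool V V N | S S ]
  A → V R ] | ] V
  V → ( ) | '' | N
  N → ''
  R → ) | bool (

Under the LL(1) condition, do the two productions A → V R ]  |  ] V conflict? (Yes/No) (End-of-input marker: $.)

FIRST(V R ]) = { (, ), bool } and FIRST(] V) = { ] }.
The FIRST sets are disjoint and neither alternative is nullable — no conflict.

No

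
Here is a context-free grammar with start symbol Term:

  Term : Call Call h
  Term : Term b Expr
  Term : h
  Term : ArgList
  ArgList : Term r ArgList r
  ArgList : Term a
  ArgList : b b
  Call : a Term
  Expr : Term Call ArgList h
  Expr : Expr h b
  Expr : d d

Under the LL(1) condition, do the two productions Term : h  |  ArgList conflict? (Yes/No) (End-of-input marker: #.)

FIRST(h) = { h } and FIRST(ArgList) = { a, b, h }.
Both contain h, so the two alternatives are not disjoint — LL(1) conflict.

Yes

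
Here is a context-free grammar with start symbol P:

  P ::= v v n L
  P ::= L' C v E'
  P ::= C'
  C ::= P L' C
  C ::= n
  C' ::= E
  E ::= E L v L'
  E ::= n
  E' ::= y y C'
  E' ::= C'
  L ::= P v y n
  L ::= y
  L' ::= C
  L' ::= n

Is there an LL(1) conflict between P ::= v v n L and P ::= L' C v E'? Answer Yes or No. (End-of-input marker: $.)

FIRST(v v n L) = { v } and FIRST(L' C v E') = { n, v }.
Both contain v, so the two alternatives are not disjoint — LL(1) conflict.

Yes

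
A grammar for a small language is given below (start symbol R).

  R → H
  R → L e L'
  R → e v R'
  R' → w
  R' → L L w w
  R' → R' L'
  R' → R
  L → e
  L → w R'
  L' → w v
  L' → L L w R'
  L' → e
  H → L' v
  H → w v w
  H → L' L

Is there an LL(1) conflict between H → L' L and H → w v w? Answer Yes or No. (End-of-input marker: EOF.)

FIRST(L' L) = { e, w } and FIRST(w v w) = { w }.
Both contain w, so the two alternatives are not disjoint — LL(1) conflict.

Yes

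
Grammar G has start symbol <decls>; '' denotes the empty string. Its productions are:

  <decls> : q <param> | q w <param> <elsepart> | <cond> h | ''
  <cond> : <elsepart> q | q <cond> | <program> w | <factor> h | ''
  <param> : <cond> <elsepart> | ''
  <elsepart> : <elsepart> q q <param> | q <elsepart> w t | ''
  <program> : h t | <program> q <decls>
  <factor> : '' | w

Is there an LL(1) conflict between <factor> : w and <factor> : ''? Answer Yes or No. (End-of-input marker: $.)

FIRST(w) = { w } and FIRST('') = { '' }.
The second is nullable but FOLLOW(<factor>) = { h } is disjoint from FIRST of the first.

No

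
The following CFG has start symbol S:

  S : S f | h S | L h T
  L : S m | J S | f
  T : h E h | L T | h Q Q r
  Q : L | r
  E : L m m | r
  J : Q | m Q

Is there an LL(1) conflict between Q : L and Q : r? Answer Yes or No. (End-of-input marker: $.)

Yes

FIRST(L) = { f, h, m, r } and FIRST(r) = { r }.
Both contain r, so the two alternatives are not disjoint — LL(1) conflict.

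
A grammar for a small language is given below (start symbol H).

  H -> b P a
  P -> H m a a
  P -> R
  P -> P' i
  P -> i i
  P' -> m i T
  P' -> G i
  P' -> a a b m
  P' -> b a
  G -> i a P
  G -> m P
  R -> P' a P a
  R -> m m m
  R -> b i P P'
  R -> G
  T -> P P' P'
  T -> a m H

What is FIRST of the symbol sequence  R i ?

Add FIRST(R) = { a, b, i, m }; R is not nullable, stop.

{ a, b, i, m }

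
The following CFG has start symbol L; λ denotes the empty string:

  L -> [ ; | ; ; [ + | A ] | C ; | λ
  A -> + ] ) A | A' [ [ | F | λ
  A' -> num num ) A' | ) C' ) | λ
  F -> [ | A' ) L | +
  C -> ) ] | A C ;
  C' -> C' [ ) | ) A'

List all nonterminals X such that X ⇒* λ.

Directly nullable (have an λ-production): L, A, A'.
No other nonterminal has a production whose RHS symbols are all nullable.

{ A, A', L }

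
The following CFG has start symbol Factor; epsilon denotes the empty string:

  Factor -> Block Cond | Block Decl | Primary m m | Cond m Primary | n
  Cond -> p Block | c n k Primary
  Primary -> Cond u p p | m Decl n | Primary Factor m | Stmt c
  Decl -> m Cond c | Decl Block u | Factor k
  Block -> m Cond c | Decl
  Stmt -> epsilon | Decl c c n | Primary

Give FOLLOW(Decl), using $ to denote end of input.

In Factor -> Block Decl: Decl is at the end, add FOLLOW(Factor) = { $, k, m }.
In Primary -> m Decl n: add FIRST(n) = { n }.
In Decl -> Decl Block u: add FIRST(Block u) = { c, m, n, p }.
In Block -> Decl: Decl is at the end, add FOLLOW(Block) = { $, c, k, m, n, p, u }.
In Stmt -> Decl c c n: add FIRST(c c n) = { c }.
Union: FOLLOW(Decl) = { $, c, k, m, n, p, u }.

{ $, c, k, m, n, p, u }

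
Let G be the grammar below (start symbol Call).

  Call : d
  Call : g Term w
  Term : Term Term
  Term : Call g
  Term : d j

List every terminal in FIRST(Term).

{ d, g }

From Term : Term Term: add FIRST(Term) = { d, g }.
From Term : Call g: add FIRST(Call) = { d, g }.
Term : d j contributes {d}.
Union: FIRST(Term) = { d, g }.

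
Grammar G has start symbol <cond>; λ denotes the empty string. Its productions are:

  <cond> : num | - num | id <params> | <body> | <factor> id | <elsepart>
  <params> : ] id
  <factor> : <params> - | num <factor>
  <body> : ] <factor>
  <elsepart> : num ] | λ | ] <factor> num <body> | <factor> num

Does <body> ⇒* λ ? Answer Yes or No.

No

Nullable nonterminals: <cond>, <elsepart>.
No production of <body> has an RHS whose symbols are all nullable, so <body> is not nullable.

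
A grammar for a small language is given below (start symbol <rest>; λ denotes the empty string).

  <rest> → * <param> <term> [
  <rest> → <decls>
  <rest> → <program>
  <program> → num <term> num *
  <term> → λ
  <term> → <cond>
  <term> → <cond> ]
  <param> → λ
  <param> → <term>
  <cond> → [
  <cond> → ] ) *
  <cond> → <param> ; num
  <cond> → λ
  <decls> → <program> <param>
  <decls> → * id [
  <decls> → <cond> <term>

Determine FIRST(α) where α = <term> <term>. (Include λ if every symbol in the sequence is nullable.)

Add FIRST(<term>)\{λ} = { ;, [, ] }; <term> is nullable, continue.
Add FIRST(<term>)\{λ} = { ;, [, ] }; <term> is nullable, continue.
Every symbol is nullable, so include λ.

{ ;, [, ], λ }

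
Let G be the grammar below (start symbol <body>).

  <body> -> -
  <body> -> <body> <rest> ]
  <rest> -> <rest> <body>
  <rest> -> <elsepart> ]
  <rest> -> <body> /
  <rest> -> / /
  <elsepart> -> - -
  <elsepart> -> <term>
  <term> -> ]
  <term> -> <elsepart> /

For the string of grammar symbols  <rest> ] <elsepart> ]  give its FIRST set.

Add FIRST(<rest>) = { -, /, ] }; <rest> is not nullable, stop.

{ -, /, ] }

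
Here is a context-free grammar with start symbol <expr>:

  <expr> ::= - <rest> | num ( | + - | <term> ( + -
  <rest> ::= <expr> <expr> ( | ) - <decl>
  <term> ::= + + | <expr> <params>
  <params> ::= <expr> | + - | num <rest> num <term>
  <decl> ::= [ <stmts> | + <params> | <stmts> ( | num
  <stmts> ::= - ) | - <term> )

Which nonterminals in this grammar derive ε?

{ } (none)

No nonterminal has an empty production or an RHS whose symbols are all nullable.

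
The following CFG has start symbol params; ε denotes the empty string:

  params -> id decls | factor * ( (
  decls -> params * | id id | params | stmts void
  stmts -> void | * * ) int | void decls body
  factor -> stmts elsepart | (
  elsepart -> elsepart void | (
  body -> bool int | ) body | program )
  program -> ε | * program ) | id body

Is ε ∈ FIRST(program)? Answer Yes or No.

Yes

program has an ε-production, so program ⇒ ε.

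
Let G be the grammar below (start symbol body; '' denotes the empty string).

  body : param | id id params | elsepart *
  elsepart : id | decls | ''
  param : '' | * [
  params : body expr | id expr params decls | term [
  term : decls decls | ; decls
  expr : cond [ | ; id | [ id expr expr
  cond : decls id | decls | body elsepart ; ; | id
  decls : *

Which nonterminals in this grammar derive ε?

{ body, elsepart, param }

Directly nullable (have an ''-production): elsepart, param.
body : param with every symbol nullable, so body is nullable.
No other nonterminal has a production whose RHS symbols are all nullable.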